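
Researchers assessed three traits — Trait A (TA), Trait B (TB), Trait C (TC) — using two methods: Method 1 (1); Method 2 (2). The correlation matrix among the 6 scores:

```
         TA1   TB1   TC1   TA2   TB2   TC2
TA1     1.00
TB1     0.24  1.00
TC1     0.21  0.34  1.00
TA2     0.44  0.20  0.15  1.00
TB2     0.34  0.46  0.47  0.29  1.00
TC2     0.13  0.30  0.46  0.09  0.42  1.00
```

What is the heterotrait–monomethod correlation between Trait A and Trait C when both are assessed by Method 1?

Different traits, same method: r(TA1, TC1) = 0.21.

0.21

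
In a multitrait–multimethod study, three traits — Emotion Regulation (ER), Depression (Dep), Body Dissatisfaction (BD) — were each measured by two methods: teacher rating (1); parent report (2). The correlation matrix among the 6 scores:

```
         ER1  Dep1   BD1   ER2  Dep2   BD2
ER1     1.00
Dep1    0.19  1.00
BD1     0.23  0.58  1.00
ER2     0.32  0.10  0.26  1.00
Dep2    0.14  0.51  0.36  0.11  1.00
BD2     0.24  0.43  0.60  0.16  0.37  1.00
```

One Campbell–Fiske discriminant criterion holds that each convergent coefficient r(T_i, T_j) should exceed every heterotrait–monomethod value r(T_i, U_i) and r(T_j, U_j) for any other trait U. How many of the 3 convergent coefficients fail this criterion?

Convergent coefficients and their comparison sets:
ER (methods 1·2): 0.32 vs {0.19, 0.11, 0.23, 0.16} → pass.
Dep (methods 1·2): 0.51 vs {0.19, 0.11, 0.58, 0.37} → fail.
BD (methods 1·2): 0.60 vs {0.23, 0.16, 0.58, 0.37} → pass.
1 of 3 fail.

1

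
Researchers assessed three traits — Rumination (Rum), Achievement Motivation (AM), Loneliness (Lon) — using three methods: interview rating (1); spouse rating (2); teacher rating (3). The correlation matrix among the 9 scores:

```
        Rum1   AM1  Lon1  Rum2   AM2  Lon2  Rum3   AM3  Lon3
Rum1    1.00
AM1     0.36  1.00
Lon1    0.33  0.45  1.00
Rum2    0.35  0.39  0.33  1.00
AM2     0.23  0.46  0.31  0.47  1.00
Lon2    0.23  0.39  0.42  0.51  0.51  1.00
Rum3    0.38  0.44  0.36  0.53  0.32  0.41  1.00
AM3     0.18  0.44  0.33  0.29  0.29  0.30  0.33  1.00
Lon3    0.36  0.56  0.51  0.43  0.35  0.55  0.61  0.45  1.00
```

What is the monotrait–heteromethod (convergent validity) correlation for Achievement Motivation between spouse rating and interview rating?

Same trait (AM), different methods: r(AM2, AM1) = 0.46.

0.46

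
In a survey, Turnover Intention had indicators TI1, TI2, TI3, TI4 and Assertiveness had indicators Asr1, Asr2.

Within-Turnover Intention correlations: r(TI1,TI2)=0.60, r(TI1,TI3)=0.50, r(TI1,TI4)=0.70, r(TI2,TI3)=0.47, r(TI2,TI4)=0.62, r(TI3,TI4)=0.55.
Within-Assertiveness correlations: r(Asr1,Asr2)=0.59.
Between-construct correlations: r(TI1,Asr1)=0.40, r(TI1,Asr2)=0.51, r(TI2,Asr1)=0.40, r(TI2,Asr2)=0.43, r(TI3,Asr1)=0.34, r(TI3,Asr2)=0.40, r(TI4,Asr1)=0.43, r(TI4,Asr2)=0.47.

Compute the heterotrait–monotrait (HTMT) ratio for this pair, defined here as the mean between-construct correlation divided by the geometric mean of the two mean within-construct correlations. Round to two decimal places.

Mean between = 3.38/8 = 0.4225.
Mean within-TI = 3.44/6 = 0.5733; mean within-Asr = 0.59/1 = 0.5900.
Geometric mean = √(0.5733 × 0.5900) = 0.5816.
HTMT = 0.4225 / 0.5816 = 0.73.

0.73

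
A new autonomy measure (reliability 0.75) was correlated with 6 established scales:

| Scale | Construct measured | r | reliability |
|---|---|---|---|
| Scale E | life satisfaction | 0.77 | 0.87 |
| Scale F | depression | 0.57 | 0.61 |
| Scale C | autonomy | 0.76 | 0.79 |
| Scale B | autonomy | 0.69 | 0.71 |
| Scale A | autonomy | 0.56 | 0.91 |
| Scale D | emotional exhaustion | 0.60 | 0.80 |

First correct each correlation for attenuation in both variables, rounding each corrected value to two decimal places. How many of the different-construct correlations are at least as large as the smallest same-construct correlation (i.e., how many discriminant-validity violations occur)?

3

Disattenuated r (r / √(r_scale · r_new)):
  Scale E (disc): 0.77 / √(0.87·0.75) = 0.95
  Scale F (disc): 0.57 / √(0.61·0.75) = 0.84
  Scale C (conv): 0.76 / √(0.79·0.75) = 0.99
  Scale B (conv): 0.69 / √(0.71·0.75) = 0.95
  Scale A (conv): 0.56 / √(0.91·0.75) = 0.68
  Scale D (disc): 0.60 / √(0.80·0.75) = 0.77
Smallest convergent = 0.68. Discriminant values: 0.95, 0.84, 0.77; count ≥ 0.68 → 3.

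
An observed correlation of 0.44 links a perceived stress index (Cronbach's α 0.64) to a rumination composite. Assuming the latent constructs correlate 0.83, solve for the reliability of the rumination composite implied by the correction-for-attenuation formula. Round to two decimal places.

r_true = r_obs / √(r_xx · r_yy) ⇒ 0.83 = 0.44 / √(0.64 · r_yy).
√(0.64 · r_yy) = 0.44 / 0.83 = 0.5301; 0.64 · r_yy = 0.2810; r_yy = 0.2810 / 0.64 ≈ 0.44.

0.44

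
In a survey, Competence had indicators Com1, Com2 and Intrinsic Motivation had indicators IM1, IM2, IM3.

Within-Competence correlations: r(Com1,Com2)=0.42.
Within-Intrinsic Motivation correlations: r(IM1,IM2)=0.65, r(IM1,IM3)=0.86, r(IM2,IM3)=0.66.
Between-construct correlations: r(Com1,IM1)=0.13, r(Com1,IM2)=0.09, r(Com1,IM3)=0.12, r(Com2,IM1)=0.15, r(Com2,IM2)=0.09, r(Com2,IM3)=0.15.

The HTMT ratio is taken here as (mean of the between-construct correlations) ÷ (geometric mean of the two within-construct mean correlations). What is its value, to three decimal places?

0.221

Mean heterotrait r = 0.73/6 = 0.1217.
Mean within-Com = 0.42/1 = 0.4200; mean within-IM = 2.17/3 = 0.7233.
Geometric mean = √(0.4200 × 0.7233) = 0.5512.
HTMT = 0.1217 / 0.5512 = 0.221.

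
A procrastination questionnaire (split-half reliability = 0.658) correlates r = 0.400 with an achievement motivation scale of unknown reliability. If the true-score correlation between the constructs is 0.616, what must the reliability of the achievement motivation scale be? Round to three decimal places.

0.641

r_true = r_obs / √(r_xx · r_yy) ⇒ 0.616 = 0.400 / √(0.658 · r_yy).
√(0.658 · r_yy) = 0.400 / 0.616 = 0.6494; 0.658 · r_yy = 0.4217; r_yy = 0.4217 / 0.658 ≈ 0.641.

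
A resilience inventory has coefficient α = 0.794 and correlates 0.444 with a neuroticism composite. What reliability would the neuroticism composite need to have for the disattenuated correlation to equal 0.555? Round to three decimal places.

r_true = r_obs / √(r_xx · r_yy) ⇒ 0.555 = 0.444 / √(0.794 · r_yy).
√(0.794 · r_yy) = 0.444 / 0.555 = 0.8000; 0.794 · r_yy = 0.6400; r_yy = 0.6400 / 0.794 ≈ 0.806.

0.806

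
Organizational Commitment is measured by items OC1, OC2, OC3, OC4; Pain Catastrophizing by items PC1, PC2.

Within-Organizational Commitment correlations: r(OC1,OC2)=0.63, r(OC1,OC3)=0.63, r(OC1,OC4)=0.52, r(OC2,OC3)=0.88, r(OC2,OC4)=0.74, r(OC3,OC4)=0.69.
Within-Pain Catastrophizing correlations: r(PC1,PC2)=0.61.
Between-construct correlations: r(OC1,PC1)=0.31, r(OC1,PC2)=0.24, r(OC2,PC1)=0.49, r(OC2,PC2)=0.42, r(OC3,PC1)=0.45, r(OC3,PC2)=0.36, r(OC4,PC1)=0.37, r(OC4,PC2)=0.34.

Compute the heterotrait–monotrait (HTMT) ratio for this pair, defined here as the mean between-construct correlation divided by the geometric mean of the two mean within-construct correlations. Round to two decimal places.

0.58

Between-construct mean = 2.98/8 = 0.3725.
Mean within-OC = 4.09/6 = 0.6817; mean within-PC = 0.61/1 = 0.6100.
Geometric mean = √(0.6817 × 0.6100) = 0.6449.
HTMT = 0.3725 / 0.6449 = 0.58.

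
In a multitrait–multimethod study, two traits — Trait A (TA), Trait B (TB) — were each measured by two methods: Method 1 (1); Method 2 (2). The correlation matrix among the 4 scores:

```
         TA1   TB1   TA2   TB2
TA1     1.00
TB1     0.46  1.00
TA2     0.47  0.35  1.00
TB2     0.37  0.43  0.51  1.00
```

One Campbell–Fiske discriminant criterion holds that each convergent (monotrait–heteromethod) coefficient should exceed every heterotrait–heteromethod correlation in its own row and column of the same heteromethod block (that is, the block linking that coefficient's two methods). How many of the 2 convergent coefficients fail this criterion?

Checking each validity diagonal entry against its comparison values:
TA (methods 1·2): 0.47 vs {0.37, 0.35} → pass.
TB (methods 1·2): 0.43 vs {0.35, 0.37} → pass.
0 of 2 fail.

0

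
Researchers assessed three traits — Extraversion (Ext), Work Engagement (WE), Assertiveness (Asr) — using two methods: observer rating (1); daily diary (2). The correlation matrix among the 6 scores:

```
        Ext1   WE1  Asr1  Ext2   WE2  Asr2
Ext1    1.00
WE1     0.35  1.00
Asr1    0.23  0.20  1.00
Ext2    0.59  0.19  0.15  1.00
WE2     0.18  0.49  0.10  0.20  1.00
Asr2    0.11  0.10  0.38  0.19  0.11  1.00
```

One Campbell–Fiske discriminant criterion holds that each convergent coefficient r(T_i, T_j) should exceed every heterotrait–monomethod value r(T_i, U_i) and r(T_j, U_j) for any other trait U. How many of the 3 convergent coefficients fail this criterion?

Each convergent coefficient versus the relevant comparison correlations:
Ext (methods 1·2): 0.59 vs {0.35, 0.20, 0.23, 0.19} → pass.
WE (methods 1·2): 0.49 vs {0.35, 0.20, 0.20, 0.11} → pass.
Asr (methods 1·2): 0.38 vs {0.23, 0.19, 0.20, 0.11} → pass.
0 of 3 fail.

0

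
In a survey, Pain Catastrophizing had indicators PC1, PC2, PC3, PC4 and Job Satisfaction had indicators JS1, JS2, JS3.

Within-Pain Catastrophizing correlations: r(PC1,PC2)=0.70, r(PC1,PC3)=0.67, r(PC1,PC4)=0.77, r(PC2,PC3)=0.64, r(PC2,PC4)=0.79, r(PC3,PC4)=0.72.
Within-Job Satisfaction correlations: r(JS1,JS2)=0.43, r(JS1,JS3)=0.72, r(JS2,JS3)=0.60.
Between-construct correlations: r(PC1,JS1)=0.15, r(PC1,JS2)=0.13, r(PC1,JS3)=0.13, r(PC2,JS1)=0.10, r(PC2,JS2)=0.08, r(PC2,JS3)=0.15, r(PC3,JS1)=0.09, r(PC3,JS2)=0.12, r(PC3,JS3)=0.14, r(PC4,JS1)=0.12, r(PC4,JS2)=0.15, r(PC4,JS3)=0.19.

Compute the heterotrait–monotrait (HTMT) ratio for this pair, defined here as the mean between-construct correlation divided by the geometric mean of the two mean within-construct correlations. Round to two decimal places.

0.20

Between-construct mean = 1.55/12 = 0.1292.
Mean within-PC = 4.29/6 = 0.7150; mean within-JS = 1.75/3 = 0.5833.
Geometric mean = √(0.7150 × 0.5833) = 0.6458.
HTMT = 0.1292 / 0.6458 = 0.20.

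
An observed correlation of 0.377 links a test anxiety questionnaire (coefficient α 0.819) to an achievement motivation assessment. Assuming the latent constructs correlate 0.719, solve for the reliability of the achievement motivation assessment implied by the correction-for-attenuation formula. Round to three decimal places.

r_true = r_obs / √(r_xx · r_yy) ⇒ 0.719 = 0.377 / √(0.819 · r_yy).
√(0.819 · r_yy) = 0.377 / 0.719 = 0.5243; 0.819 · r_yy = 0.2749; r_yy = 0.2749 / 0.819 ≈ 0.336.

0.336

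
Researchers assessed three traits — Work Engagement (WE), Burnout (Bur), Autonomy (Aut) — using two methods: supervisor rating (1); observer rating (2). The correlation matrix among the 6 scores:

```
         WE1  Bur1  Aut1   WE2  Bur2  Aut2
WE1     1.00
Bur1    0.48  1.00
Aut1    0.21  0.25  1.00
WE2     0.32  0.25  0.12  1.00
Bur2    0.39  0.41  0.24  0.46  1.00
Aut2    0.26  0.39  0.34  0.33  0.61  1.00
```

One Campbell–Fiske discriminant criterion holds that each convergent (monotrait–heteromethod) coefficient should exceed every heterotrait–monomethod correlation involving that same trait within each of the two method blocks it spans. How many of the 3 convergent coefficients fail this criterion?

3

Checking each validity diagonal entry against its comparison values:
WE (methods 1·2): 0.32 vs {0.48, 0.46, 0.21, 0.33} → fail.
Bur (methods 1·2): 0.41 vs {0.48, 0.46, 0.25, 0.61} → fail.
Aut (methods 1·2): 0.34 vs {0.21, 0.33, 0.25, 0.61} → fail.
3 of 3 fail.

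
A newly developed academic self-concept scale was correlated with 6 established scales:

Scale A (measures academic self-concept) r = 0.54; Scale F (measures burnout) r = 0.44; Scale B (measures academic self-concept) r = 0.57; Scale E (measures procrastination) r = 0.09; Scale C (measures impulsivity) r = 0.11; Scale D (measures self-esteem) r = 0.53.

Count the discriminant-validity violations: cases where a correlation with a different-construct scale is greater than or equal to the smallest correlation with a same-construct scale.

Convergent (same construct = academic self-concept): Scale A, Scale B.
Smallest convergent = 0.54. Discriminant values: 0.44, 0.09, 0.11, 0.53; count ≥ 0.54 → 0.

0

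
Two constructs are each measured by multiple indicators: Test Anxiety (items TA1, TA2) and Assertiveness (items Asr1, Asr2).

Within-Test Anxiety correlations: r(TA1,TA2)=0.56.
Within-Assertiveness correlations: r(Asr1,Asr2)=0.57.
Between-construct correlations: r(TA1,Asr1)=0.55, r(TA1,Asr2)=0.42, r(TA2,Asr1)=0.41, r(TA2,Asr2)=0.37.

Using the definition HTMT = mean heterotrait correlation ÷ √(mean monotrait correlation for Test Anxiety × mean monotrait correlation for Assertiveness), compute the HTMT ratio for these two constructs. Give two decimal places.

0.77

Mean heterotrait r = 1.75/4 = 0.4375.
Mean within-TA = 0.56/1 = 0.5600; mean within-Asr = 0.57/1 = 0.5700.
Geometric mean = √(0.5600 × 0.5700) = 0.5650.
HTMT = 0.4375 / 0.5650 = 0.77.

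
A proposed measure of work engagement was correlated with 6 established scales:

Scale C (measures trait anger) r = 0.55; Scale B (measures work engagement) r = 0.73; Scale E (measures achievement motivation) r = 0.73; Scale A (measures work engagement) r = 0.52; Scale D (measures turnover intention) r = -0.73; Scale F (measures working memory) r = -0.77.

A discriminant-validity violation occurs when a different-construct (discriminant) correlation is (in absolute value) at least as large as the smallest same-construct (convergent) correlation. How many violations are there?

4

Convergent (same construct = work engagement): Scale B, Scale A.
Smallest convergent = 0.52. Discriminant |r|: 0.55, 0.73, 0.73, 0.77; count ≥ 0.52 → 4.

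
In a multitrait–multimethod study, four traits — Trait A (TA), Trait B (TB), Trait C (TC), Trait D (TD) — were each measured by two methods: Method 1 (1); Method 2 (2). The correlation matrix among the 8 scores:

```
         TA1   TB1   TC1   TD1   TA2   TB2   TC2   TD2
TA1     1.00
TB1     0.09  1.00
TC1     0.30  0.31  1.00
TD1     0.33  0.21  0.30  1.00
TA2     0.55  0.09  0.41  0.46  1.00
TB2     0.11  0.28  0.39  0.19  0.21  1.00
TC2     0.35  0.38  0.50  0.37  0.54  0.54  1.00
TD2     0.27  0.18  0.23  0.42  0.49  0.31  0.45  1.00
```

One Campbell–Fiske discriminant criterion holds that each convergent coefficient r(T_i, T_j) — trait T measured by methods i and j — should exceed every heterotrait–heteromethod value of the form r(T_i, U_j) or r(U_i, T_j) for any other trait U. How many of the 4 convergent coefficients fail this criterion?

Checking each validity diagonal entry against its comparison values:
TA (methods 1·2): 0.55 vs {0.11, 0.09, 0.35, 0.41, 0.27, 0.46} → pass.
TB (methods 1·2): 0.28 vs {0.09, 0.11, 0.38, 0.39, 0.18, 0.19} → fail.
TC (methods 1·2): 0.50 vs {0.41, 0.35, 0.39, 0.38, 0.23, 0.37} → pass.
TD (methods 1·2): 0.42 vs {0.46, 0.27, 0.19, 0.18, 0.37, 0.23} → fail.
2 of 4 fail.

2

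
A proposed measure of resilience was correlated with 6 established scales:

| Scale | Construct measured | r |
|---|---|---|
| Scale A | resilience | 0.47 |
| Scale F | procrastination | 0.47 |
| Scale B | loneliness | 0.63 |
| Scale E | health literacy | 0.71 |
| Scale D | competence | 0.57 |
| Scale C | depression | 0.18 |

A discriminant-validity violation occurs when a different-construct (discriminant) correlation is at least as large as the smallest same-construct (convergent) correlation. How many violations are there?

Convergent (same construct = resilience): Scale A.
Smallest convergent = 0.47. Discriminant values: 0.47, 0.63, 0.71, 0.57, 0.18; count ≥ 0.47 → 4.

4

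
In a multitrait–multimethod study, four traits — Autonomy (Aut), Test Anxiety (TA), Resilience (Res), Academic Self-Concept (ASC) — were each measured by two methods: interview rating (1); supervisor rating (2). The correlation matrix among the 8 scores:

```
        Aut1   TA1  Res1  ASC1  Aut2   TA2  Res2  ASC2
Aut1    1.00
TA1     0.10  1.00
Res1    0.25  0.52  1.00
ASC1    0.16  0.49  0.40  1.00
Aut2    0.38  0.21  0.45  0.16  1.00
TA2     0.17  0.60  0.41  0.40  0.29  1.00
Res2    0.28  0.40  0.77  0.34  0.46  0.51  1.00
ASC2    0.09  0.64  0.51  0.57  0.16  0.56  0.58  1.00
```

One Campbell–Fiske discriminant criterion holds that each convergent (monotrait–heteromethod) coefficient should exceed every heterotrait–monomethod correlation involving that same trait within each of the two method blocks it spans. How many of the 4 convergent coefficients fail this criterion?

Convergent coefficients and their comparison sets:
Aut (methods 1·2): 0.38 vs {0.10, 0.29, 0.25, 0.46, 0.16, 0.16} → fail.
TA (methods 1·2): 0.60 vs {0.10, 0.29, 0.52, 0.51, 0.49, 0.56} → pass.
Res (methods 1·2): 0.77 vs {0.25, 0.46, 0.52, 0.51, 0.40, 0.58} → pass.
ASC (methods 1·2): 0.57 vs {0.16, 0.16, 0.49, 0.56, 0.40, 0.58} → fail.
2 of 4 fail.

2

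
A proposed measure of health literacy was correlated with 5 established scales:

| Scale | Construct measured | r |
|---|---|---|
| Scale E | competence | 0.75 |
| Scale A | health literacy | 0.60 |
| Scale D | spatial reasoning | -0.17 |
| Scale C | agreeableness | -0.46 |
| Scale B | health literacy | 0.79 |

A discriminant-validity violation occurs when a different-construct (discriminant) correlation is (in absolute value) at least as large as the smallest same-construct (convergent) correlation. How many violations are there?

1

Convergent (same construct = health literacy): Scale A, Scale B.
Smallest convergent = 0.60. Discriminant |r|: 0.75, 0.17, 0.46; count ≥ 0.60 → 1.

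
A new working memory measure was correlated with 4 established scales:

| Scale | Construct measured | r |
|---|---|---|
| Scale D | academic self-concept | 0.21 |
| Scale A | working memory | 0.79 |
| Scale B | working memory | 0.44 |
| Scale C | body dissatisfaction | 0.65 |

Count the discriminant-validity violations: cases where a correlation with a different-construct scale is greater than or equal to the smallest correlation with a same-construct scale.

1

Convergent (same construct = working memory): Scale A, Scale B.
Smallest convergent = 0.44. Discriminant values: 0.21, 0.65; count ≥ 0.44 → 1.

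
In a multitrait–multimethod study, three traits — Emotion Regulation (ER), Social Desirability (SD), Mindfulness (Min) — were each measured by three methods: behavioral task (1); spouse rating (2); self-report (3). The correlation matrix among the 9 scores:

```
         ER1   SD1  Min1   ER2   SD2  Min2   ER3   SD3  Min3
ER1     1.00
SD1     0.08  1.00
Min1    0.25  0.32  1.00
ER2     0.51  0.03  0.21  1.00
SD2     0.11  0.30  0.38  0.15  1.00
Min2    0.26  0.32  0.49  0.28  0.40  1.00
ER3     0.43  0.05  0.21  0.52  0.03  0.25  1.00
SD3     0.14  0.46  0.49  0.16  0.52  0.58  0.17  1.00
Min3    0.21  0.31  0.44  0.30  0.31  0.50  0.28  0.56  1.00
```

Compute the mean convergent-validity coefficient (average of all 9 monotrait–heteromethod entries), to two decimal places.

Convergent values: 0.51, 0.43, 0.52, 0.30, 0.46, 0.52, 0.49, 0.44, 0.50; mean = 4.17/9 = 0.46.

0.46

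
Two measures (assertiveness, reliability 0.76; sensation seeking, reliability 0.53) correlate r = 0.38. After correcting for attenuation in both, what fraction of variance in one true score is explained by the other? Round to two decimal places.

Disattenuated r = 0.38 / √(0.76 × 0.53) = 0.38 / 0.6347 = 0.5987.
Shared true-score variance = 0.5987² = 0.3584 ≈ 0.36.

0.36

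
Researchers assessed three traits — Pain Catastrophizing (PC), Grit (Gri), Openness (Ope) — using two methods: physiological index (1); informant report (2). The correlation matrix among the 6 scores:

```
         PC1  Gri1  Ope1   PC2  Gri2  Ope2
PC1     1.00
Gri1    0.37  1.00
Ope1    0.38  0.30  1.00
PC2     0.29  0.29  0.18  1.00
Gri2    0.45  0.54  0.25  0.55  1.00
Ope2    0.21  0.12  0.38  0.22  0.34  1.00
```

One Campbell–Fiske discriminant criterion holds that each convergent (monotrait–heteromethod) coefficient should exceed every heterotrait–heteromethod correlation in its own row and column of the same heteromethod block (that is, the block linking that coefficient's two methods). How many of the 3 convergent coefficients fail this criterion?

1

Checking each validity diagonal entry against its comparison values:
PC (methods 1·2): 0.29 vs {0.45, 0.29, 0.21, 0.18} → fail.
Gri (methods 1·2): 0.54 vs {0.29, 0.45, 0.12, 0.25} → pass.
Ope (methods 1·2): 0.38 vs {0.18, 0.21, 0.25, 0.12} → pass.
1 of 3 fail.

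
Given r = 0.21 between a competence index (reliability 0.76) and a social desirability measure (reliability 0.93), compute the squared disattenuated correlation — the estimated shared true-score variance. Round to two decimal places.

0.06

Disattenuated r = 0.21 / √(0.76 × 0.93) = 0.21 / 0.8407 = 0.2498.
Shared true-score variance = 0.2498² = 0.0624 ≈ 0.06.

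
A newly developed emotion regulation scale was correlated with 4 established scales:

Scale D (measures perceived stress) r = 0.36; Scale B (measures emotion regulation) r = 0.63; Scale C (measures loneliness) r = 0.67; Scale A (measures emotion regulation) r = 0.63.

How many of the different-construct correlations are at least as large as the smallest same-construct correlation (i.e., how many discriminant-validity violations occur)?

1

Convergent (same construct = emotion regulation): Scale B, Scale A.
Smallest convergent = 0.63. Discriminant values: 0.36, 0.67; count ≥ 0.63 → 1.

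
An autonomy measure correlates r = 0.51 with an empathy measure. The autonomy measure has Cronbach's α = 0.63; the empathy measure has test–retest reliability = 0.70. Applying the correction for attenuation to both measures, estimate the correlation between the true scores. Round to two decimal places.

r_true = r_obs / √(r_xx · r_yy) = 0.51 / √(0.63 × 0.70) = 0.51 / √0.4410 = 0.51 / 0.6641 ≈ 0.77.

0.77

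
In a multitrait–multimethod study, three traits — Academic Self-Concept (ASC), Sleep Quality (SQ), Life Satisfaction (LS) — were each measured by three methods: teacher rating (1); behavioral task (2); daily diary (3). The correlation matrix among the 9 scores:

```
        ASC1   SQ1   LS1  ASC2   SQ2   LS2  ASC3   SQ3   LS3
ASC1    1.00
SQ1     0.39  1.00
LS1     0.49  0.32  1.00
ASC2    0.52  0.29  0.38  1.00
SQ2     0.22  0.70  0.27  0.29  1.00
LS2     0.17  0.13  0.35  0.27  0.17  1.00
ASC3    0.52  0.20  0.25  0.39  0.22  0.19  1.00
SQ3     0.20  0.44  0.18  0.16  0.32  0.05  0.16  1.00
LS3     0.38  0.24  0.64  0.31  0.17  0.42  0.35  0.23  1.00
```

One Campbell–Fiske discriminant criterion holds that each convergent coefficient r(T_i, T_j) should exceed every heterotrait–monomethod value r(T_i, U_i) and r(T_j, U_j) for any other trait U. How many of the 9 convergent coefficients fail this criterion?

1

Checking each validity diagonal entry against its comparison values:
ASC (methods 1·2): 0.52 vs {0.39, 0.29, 0.49, 0.27} → pass.
ASC (methods 1·3): 0.52 vs {0.39, 0.16, 0.49, 0.35} → pass.
ASC (methods 2·3): 0.39 vs {0.29, 0.16, 0.27, 0.35} → pass.
SQ (methods 1·2): 0.70 vs {0.39, 0.29, 0.32, 0.17} → pass.
SQ (methods 1·3): 0.44 vs {0.39, 0.16, 0.32, 0.23} → pass.
SQ (methods 2·3): 0.32 vs {0.29, 0.16, 0.17, 0.23} → pass.
LS (methods 1·2): 0.35 vs {0.49, 0.27, 0.32, 0.17} → fail.
LS (methods 1·3): 0.64 vs {0.49, 0.35, 0.32, 0.23} → pass.
LS (methods 2·3): 0.42 vs {0.27, 0.35, 0.17, 0.23} → pass.
1 of 9 fail.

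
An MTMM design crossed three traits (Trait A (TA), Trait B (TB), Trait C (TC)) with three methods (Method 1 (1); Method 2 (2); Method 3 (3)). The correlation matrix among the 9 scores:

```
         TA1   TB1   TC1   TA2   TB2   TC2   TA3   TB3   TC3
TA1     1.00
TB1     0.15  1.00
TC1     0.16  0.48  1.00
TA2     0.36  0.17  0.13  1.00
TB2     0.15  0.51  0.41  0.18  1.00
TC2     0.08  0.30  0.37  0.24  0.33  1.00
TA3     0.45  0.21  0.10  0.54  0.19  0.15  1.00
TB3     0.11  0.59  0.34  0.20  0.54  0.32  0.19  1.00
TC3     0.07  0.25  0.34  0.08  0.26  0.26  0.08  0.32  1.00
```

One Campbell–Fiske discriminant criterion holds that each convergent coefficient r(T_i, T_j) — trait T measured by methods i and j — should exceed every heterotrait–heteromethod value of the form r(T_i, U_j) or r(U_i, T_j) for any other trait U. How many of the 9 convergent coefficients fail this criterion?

Each convergent coefficient versus the relevant comparison correlations:
TA (methods 1·2): 0.36 vs {0.15, 0.17, 0.08, 0.13} → pass.
TA (methods 1·3): 0.45 vs {0.11, 0.21, 0.07, 0.10} → pass.
TA (methods 2·3): 0.54 vs {0.20, 0.19, 0.08, 0.15} → pass.
TB (methods 1·2): 0.51 vs {0.17, 0.15, 0.30, 0.41} → pass.
TB (methods 1·3): 0.59 vs {0.21, 0.11, 0.25, 0.34} → pass.
TB (methods 2·3): 0.54 vs {0.19, 0.20, 0.26, 0.32} → pass.
TC (methods 1·2): 0.37 vs {0.13, 0.08, 0.41, 0.30} → fail.
TC (methods 1·3): 0.34 vs {0.10, 0.07, 0.34, 0.25} → fail.
TC (methods 2·3): 0.26 vs {0.15, 0.08, 0.32, 0.26} → fail.
3 of 9 fail.

3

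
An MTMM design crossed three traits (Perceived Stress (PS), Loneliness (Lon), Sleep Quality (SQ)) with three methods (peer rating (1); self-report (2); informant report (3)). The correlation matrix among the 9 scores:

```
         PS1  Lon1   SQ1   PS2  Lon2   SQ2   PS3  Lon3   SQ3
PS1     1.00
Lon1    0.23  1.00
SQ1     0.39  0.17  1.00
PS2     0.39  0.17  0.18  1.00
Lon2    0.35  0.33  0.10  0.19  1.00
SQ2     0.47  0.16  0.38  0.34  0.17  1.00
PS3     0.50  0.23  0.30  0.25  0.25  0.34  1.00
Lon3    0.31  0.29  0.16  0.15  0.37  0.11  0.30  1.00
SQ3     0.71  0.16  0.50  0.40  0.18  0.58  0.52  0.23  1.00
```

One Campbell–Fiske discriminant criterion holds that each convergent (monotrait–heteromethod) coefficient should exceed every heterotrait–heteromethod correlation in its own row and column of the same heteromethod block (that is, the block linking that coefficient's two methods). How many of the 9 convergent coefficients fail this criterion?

7

Checking each validity diagonal entry against its comparison values:
PS (methods 1·2): 0.39 vs {0.35, 0.17, 0.47, 0.18} → fail.
PS (methods 1·3): 0.50 vs {0.31, 0.23, 0.71, 0.30} → fail.
PS (methods 2·3): 0.25 vs {0.15, 0.25, 0.40, 0.34} → fail.
Lon (methods 1·2): 0.33 vs {0.17, 0.35, 0.16, 0.10} → fail.
Lon (methods 1·3): 0.29 vs {0.23, 0.31, 0.16, 0.16} → fail.
Lon (methods 2·3): 0.37 vs {0.25, 0.15, 0.18, 0.11} → pass.
SQ (methods 1·2): 0.38 vs {0.18, 0.47, 0.10, 0.16} → fail.
SQ (methods 1·3): 0.50 vs {0.30, 0.71, 0.16, 0.16} → fail.
SQ (methods 2·3): 0.58 vs {0.34, 0.40, 0.11, 0.18} → pass.
7 of 9 fail.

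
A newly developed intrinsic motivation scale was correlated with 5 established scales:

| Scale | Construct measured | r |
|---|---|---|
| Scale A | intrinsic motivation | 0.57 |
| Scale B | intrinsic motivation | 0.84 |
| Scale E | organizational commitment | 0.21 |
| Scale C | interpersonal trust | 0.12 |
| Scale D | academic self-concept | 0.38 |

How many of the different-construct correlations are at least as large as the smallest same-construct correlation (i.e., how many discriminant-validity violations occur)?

Convergent (same construct = intrinsic motivation): Scale A, Scale B.
Smallest convergent = 0.57. Discriminant values: 0.21, 0.12, 0.38; count ≥ 0.57 → 0.

0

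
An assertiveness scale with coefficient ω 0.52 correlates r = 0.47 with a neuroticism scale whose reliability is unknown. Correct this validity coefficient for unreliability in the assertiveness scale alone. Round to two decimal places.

Single correction: r_c = r_obs / √r_xx = 0.47 / √0.52 = 0.47 / 0.7211 ≈ 0.65.

0.65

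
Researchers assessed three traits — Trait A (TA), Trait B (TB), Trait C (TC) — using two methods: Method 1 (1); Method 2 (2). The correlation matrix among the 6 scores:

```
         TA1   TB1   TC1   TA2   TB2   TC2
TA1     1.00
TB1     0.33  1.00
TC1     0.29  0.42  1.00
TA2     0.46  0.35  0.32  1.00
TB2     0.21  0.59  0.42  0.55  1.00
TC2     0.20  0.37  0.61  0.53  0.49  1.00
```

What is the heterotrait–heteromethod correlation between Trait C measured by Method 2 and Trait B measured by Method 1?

Different traits and methods: r(TC2, TB1) = 0.37.

0.37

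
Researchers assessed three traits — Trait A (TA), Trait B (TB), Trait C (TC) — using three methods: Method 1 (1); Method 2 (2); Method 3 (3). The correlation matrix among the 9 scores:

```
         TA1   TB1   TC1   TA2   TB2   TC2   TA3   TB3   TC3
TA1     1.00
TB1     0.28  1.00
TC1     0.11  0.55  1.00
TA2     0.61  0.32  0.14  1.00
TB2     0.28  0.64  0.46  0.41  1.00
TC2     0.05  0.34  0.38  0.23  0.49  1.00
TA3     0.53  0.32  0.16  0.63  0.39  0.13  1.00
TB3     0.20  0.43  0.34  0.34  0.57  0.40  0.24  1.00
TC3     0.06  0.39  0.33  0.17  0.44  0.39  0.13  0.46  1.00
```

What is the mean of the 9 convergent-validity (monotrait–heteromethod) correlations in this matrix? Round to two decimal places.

Convergent values: 0.61, 0.53, 0.63, 0.64, 0.43, 0.57, 0.38, 0.33, 0.39; mean = 4.51/9 = 0.50.

0.50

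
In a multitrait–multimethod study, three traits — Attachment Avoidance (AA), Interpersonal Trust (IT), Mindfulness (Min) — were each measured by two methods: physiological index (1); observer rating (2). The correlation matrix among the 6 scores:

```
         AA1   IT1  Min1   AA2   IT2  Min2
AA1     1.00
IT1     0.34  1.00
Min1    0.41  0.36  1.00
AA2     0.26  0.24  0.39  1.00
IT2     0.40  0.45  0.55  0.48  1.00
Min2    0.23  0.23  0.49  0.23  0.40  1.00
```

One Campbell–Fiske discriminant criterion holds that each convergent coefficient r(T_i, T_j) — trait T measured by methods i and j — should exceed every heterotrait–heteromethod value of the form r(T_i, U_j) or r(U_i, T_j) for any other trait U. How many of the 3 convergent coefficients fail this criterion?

Each convergent coefficient versus the relevant comparison correlations:
AA (methods 1·2): 0.26 vs {0.40, 0.24, 0.23, 0.39} → fail.
IT (methods 1·2): 0.45 vs {0.24, 0.40, 0.23, 0.55} → fail.
Min (methods 1·2): 0.49 vs {0.39, 0.23, 0.55, 0.23} → fail.
3 of 3 fail.

3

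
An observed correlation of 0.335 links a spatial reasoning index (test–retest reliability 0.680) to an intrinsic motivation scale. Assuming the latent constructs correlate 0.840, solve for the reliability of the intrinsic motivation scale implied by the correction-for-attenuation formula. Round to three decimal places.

0.234

r_true = r_obs / √(r_xx · r_yy) ⇒ 0.840 = 0.335 / √(0.680 · r_yy).
√(0.680 · r_yy) = 0.335 / 0.840 = 0.3988; 0.680 · r_yy = 0.1590; r_yy = 0.1590 / 0.680 ≈ 0.234.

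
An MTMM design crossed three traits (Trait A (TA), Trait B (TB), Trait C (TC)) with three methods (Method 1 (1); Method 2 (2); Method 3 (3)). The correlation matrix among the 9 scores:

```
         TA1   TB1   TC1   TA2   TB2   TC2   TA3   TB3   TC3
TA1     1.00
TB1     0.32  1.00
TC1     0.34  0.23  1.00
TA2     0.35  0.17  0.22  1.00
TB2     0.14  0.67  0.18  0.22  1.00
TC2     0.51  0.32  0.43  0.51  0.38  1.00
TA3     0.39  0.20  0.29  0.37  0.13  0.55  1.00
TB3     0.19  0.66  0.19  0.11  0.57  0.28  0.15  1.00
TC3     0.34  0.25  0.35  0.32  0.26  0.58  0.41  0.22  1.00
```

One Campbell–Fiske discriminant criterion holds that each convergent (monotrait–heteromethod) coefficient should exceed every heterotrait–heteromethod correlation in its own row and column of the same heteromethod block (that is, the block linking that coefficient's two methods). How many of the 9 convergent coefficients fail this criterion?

3

Checking each validity diagonal entry against its comparison values:
TA (methods 1·2): 0.35 vs {0.14, 0.17, 0.51, 0.22} → fail.
TA (methods 1·3): 0.39 vs {0.19, 0.20, 0.34, 0.29} → pass.
TA (methods 2·3): 0.37 vs {0.11, 0.13, 0.32, 0.55} → fail.
TB (methods 1·2): 0.67 vs {0.17, 0.14, 0.32, 0.18} → pass.
TB (methods 1·3): 0.66 vs {0.20, 0.19, 0.25, 0.19} → pass.
TB (methods 2·3): 0.57 vs {0.13, 0.11, 0.26, 0.28} → pass.
TC (methods 1·2): 0.43 vs {0.22, 0.51, 0.18, 0.32} → fail.
TC (methods 1·3): 0.35 vs {0.29, 0.34, 0.19, 0.25} → pass.
TC (methods 2·3): 0.58 vs {0.55, 0.32, 0.28, 0.26} → pass.
3 of 9 fail.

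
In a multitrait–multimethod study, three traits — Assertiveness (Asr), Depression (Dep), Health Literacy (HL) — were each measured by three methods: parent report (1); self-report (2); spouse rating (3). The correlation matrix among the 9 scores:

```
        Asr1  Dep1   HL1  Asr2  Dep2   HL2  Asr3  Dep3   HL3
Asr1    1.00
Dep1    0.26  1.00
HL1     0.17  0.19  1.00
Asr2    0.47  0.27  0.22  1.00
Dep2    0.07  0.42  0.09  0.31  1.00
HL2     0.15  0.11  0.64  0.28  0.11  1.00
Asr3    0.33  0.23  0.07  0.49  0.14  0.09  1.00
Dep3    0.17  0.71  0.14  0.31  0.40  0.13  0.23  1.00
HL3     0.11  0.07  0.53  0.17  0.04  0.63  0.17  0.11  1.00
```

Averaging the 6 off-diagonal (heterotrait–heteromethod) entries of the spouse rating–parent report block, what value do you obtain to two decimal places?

0.13

HTHM values (method 3 × method 1): 0.23, 0.07, 0.17, 0.14, 0.11, 0.07; mean = 0.79/6 = 0.13.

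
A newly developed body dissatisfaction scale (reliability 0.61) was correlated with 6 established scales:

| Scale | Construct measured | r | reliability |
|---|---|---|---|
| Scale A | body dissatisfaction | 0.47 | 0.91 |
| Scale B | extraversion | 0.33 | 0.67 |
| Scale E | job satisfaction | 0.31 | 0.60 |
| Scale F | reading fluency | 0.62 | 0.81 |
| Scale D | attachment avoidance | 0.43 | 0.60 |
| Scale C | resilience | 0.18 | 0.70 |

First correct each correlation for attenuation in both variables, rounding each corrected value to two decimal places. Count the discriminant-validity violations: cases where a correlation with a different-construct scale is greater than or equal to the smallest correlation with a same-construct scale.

2

Disattenuated r (r / √(r_scale · r_new)):
  Scale A (conv): 0.47 / √(0.91·0.61) = 0.63
  Scale B (disc): 0.33 / √(0.67·0.61) = 0.52
  Scale E (disc): 0.31 / √(0.60·0.61) = 0.51
  Scale F (disc): 0.62 / √(0.81·0.61) = 0.88
  Scale D (disc): 0.43 / √(0.60·0.61) = 0.71
  Scale C (disc): 0.18 / √(0.70·0.61) = 0.28
Smallest convergent = 0.63. Discriminant values: 0.52, 0.51, 0.88, 0.71, 0.28; count ≥ 0.63 → 2.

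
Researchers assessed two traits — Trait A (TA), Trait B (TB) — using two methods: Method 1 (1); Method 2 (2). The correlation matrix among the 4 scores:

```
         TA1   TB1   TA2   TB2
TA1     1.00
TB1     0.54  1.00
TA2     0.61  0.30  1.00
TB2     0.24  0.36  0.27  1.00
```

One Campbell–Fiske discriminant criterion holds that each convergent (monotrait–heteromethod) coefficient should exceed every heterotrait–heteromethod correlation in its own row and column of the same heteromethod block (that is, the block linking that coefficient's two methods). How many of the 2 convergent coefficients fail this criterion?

Convergent coefficients and their comparison sets:
TA (methods 1·2): 0.61 vs {0.24, 0.30} → pass.
TB (methods 1·2): 0.36 vs {0.30, 0.24} → pass.
0 of 2 fail.

0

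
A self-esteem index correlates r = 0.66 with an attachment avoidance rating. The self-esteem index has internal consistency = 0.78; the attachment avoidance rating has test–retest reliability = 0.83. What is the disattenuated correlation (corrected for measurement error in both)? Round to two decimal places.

r_true = r_obs / √(r_xx · r_yy) = 0.66 / √(0.78 × 0.83) = 0.66 / √0.6474 = 0.66 / 0.8046 ≈ 0.82.

0.82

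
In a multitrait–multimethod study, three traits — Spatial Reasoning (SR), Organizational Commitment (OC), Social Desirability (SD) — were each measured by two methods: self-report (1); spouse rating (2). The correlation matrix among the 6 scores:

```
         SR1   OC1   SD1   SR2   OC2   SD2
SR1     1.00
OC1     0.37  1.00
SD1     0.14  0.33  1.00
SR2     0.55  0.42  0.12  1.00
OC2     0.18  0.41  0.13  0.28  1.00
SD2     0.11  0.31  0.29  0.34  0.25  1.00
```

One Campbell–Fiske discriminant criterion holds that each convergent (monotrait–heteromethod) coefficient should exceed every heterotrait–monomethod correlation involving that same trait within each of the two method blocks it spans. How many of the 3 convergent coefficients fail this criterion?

1

Each convergent coefficient versus the relevant comparison correlations:
SR (methods 1·2): 0.55 vs {0.37, 0.28, 0.14, 0.34} → pass.
OC (methods 1·2): 0.41 vs {0.37, 0.28, 0.33, 0.25} → pass.
SD (methods 1·2): 0.29 vs {0.14, 0.34, 0.33, 0.25} → fail.
1 of 3 fail.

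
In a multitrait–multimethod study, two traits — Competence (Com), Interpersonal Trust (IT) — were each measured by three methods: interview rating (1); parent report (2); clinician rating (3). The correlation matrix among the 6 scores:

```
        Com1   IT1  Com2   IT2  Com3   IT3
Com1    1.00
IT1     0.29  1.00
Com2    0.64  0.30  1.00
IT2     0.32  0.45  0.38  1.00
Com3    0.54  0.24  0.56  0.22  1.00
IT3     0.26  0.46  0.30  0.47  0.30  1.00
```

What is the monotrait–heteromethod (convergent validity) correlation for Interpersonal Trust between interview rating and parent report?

Same trait (IT), different methods: r(IT1, IT2) = 0.45.

0.45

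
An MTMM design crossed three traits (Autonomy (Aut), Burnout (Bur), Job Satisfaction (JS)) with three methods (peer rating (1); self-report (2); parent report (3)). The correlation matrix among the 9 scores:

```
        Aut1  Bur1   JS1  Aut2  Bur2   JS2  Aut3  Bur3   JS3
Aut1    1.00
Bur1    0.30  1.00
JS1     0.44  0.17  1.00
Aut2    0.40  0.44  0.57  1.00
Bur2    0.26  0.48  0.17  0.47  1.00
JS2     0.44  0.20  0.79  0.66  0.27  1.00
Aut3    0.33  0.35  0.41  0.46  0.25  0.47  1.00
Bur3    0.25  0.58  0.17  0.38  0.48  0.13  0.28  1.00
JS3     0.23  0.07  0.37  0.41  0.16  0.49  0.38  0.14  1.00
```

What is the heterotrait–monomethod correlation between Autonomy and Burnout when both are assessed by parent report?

Different traits, same method: r(Aut3, Bur3) = 0.28.

0.28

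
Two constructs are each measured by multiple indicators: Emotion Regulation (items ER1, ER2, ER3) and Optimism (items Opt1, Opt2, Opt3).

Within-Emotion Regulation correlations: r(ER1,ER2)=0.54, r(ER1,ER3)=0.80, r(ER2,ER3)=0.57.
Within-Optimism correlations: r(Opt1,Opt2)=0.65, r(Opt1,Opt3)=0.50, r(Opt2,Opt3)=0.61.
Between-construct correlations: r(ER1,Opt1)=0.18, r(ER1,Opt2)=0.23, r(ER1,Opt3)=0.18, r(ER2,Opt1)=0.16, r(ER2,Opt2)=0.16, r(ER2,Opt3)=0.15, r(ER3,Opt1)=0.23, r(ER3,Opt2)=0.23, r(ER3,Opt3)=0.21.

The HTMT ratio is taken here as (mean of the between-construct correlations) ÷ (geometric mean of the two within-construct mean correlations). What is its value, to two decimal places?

Mean heterotrait r = 1.73/9 = 0.1922.
Mean within-ER = 1.91/3 = 0.6367; mean within-Opt = 1.76/3 = 0.5867.
Geometric mean = √(0.6367 × 0.5867) = 0.6112.
HTMT = 0.1922 / 0.6112 = 0.31.

0.31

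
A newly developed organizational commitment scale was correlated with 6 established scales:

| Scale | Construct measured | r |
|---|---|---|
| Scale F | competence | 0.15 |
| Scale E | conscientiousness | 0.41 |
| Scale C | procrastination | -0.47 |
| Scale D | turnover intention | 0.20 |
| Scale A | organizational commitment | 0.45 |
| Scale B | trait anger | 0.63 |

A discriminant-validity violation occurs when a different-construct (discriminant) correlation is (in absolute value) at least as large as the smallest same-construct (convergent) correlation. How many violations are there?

Convergent (same construct = organizational commitment): Scale A.
Smallest convergent = 0.45. Discriminant |r|: 0.15, 0.41, 0.47, 0.20, 0.63; count ≥ 0.45 → 2.

2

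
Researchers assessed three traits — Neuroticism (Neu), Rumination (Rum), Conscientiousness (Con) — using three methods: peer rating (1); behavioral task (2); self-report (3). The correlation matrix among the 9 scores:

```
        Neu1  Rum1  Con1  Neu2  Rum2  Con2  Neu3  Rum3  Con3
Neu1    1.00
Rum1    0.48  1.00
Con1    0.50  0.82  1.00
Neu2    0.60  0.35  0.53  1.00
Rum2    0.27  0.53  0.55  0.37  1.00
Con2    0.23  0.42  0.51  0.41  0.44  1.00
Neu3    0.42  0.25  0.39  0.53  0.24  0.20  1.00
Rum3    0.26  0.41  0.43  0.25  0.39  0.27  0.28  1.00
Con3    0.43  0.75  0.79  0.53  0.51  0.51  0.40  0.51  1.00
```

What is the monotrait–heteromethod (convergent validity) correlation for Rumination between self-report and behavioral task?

Same trait (Rum), different methods: r(Rum3, Rum2) = 0.39.

0.39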